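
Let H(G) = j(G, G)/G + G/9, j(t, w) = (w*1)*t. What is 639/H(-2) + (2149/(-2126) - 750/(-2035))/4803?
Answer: -11950438189403/41559494460 ≈ -287.55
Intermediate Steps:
j(t, w) = t*w (j(t, w) = w*t = t*w)
H(G) = 10*G/9 (H(G) = (G*G)/G + G/9 = G**2/G + G*(1/9) = G + G/9 = 10*G/9)
639/H(-2) + (2149/(-2126) - 750/(-2035))/4803 = 639/(((10/9)*(-2))) + (2149/(-2126) - 750/(-2035))/4803 = 639/(-20/9) + (2149*(-1/2126) - 750*(-1/2035))*(1/4803) = 639*(-9/20) + (-2149/2126 + 150/407)*(1/4803) = -5751/20 - 555743/865282*1/4803 = -5751/20 - 555743/4155949446 = -11950438189403/41559494460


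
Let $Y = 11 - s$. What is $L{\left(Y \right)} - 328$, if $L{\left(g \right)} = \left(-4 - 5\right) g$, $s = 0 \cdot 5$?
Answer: $-427$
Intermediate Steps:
$s = 0$
$Y = 11$ ($Y = 11 - 0 = 11 + 0 = 11$)
$L{\left(g \right)} = - 9 g$
$L{\left(Y \right)} - 328 = \left(-9\right) 11 - 328 = -99 - 328 = -427$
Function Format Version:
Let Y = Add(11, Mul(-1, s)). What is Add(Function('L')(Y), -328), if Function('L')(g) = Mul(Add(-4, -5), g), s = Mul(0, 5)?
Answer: -427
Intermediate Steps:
s = 0
Y = 11 (Y = Add(11, Mul(-1, 0)) = Add(11, 0) = 11)
Function('L')(g) = Mul(-9, g)
Add(Function('L')(Y), -328) = Add(Mul(-9, 11), -328) = Add(-99, -328) = -427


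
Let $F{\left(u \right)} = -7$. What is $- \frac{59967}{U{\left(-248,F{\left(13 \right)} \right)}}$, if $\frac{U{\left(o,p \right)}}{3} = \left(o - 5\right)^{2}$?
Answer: $- \frac{19989}{64009} \approx -0.31228$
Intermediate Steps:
$U{\left(o,p \right)} = 3 \left(-5 + o\right)^{2}$ ($U{\left(o,p \right)} = 3 \left(o - 5\right)^{2} = 3 \left(-5 + o\right)^{2}$)
$- \frac{59967}{U{\left(-248,F{\left(13 \right)} \right)}} = - \frac{59967}{3 \left(-5 - 248\right)^{2}} = - \frac{59967}{3 \left(-253\right)^{2}} = - \frac{59967}{3 \cdot 64009} = - \frac{59967}{192027} = \left(-59967\right) \frac{1}{192027} = - \frac{19989}{64009}$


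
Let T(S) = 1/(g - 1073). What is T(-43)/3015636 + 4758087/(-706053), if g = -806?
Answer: -8987043075040627/1333588209735444 ≈ -6.7390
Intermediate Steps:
T(S) = -1/1879 (T(S) = 1/(-806 - 1073) = 1/(-1879) = -1/1879)
T(-43)/3015636 + 4758087/(-706053) = -1/1879/3015636 + 4758087/(-706053) = -1/1879*1/3015636 + 4758087*(-1/706053) = -1/5666380044 - 1586029/235351 = -8987043075040627/1333588209735444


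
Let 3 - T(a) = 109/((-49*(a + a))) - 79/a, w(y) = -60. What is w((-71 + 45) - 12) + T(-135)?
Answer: -253987/4410 ≈ -57.593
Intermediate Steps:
T(a) = 3 + 7851/(98*a) (T(a) = 3 - (109/((-49*(a + a))) - 79/a) = 3 - (109/((-98*a)) - 79/a) = 3 - (109*(-1/(98*a)) - 79/a) = 3 - (-109/(98*a) - 79/a) = 3 - (-7851)/(98*a) = 3 + 7851/(98*a))
w((-71 + 45) - 12) + T(-135) = -60 + (3 + (7851/98)/(-135)) = -60 + (3 + (7851/98)*(-1/135)) = -60 + (3 - 2617/4410) = -60 + 10613/4410 = -253987/4410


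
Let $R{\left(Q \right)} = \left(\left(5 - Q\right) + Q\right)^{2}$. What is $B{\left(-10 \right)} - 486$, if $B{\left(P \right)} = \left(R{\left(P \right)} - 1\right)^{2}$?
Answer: $90$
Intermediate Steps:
$R{\left(Q \right)} = 25$ ($R{\left(Q \right)} = 5^{2} = 25$)
$B{\left(P \right)} = 576$ ($B{\left(P \right)} = \left(25 - 1\right)^{2} = 24^{2} = 576$)
$B{\left(-10 \right)} - 486 = 576 - 486 = 90$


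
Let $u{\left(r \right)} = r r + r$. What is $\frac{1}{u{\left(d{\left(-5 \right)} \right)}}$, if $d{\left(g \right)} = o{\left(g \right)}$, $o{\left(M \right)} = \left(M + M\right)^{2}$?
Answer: $\frac{1}{10100} \approx 9.901 \cdot 10^{-5}$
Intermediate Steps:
$o{\left(M \right)} = 4 M^{2}$ ($o{\left(M \right)} = \left(2 M\right)^{2} = 4 M^{2}$)
$d{\left(g \right)} = 4 g^{2}$
$u{\left(r \right)} = r + r^{2}$ ($u{\left(r \right)} = r^{2} + r = r + r^{2}$)
$\frac{1}{u{\left(d{\left(-5 \right)} \right)}} = \frac{1}{4 \left(-5\right)^{2} \left(1 + 4 \left(-5\right)^{2}\right)} = \frac{1}{4 \cdot 25 \left(1 + 4 \cdot 25\right)} = \frac{1}{100 \left(1 + 100\right)} = \frac{1}{100 \cdot 101} = \frac{1}{10100}$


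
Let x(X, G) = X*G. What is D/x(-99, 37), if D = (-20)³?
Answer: 8000/3663 ≈ 2.1840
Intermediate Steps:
x(X, G) = G*X
D = -8000
D/x(-99, 37) = -8000/(37*(-99)) = -8000/(-3663) = -8000*(-1/3663) = 8000/3663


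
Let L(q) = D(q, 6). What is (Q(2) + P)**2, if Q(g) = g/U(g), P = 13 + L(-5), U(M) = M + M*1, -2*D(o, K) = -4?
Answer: 961/4 ≈ 240.25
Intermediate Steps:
D(o, K) = 2 (D(o, K) = -1/2*(-4) = 2)
U(M) = 2*M (U(M) = M + M = 2*M)
L(q) = 2
P = 15 (P = 13 + 2 = 15)
Q(g) = 1/2 (Q(g) = g/((2*g)) = g*(1/(2*g)) = 1/2)
(Q(2) + P)**2 = (1/2 + 15)**2 = (31/2)**2 = 961/4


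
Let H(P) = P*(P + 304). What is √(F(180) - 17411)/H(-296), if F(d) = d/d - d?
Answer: -I*√17590/2368 ≈ -0.056008*I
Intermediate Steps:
F(d) = 1 - d
H(P) = P*(304 + P)
√(F(180) - 17411)/H(-296) = √((1 - 1*180) - 17411)/((-296*(304 - 296))) = √((1 - 180) - 17411)/((-296*8)) = √(-179 - 17411)/(-2368) = √(-17590)*(-1/2368) = (I*√17590)*(-1/2368) = -I*√17590/2368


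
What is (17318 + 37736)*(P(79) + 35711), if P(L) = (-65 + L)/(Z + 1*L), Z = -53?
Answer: 25558819500/13 ≈ 1.9661e+9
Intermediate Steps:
P(L) = (-65 + L)/(-53 + L) (P(L) = (-65 + L)/(-53 + 1*L) = (-65 + L)/(-53 + L))
(17318 + 37736)*(P(79) + 35711) = (17318 + 37736)*((-65 + 79)/(-53 + 79) + 35711) = 55054*(14/26 + 35711) = 55054*((1/26)*14 + 35711) = 55054*(7/13 + 35711) = 55054*(464250/13) = 25558819500/13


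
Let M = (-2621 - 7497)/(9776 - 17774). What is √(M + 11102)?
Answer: √177563426043/3999 ≈ 105.37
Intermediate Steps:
M = 5059/3999 (M = -10118/(-7998) = -10118*(-1/7998) = 5059/3999 ≈ 1.2651)
√(M + 11102) = √(5059/3999 + 11102) = √(44401957/3999) = √177563426043/3999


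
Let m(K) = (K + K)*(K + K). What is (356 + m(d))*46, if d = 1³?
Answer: 16560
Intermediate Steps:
d = 1
m(K) = 4*K² (m(K) = (2*K)*(2*K) = 4*K²)
(356 + m(d))*46 = (356 + 4*1²)*46 = (356 + 4*1)*46 = (356 + 4)*46 = 360*46 = 16560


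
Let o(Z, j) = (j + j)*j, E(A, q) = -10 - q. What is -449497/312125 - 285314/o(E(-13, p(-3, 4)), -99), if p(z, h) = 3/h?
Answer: -4448394202/278103375 ≈ -15.995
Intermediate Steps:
o(Z, j) = 2*j**2 (o(Z, j) = (2*j)*j = 2*j**2)
-449497/312125 - 285314/o(E(-13, p(-3, 4)), -99) = -449497/312125 - 285314/(2*(-99)**2) = -449497*1/312125 - 285314/(2*9801) = -449497/312125 - 285314/19602 = -449497/312125 - 285314*1/19602 = -449497/312125 - 142657/9801 = -4448394202/278103375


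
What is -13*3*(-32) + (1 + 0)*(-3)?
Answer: 1245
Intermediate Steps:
-13*3*(-32) + (1 + 0)*(-3) = -39*(-32) + 1*(-3) = 1248 - 3 = 1245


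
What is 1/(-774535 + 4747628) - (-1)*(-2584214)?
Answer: -10267322553901/3973093 ≈ -2.5842e+6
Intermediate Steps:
1/(-774535 + 4747628) - (-1)*(-2584214) = 1/3973093 - 1*2584214 = 1/3973093 - 2584214 = -10267322553901/3973093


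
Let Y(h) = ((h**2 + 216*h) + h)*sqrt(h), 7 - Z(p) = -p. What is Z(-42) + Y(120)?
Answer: -35 + 80880*sqrt(30) ≈ 4.4296e+5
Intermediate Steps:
Z(p) = 7 + p (Z(p) = 7 - (-1)*p = 7 + p)
Y(h) = sqrt(h)*(h**2 + 217*h) (Y(h) = (h**2 + 217*h)*sqrt(h) = sqrt(h)*(h**2 + 217*h))
Z(-42) + Y(120) = (7 - 42) + 120**(3/2)*(217 + 120) = -35 + (240*sqrt(30))*337 = -35 + 80880*sqrt(30)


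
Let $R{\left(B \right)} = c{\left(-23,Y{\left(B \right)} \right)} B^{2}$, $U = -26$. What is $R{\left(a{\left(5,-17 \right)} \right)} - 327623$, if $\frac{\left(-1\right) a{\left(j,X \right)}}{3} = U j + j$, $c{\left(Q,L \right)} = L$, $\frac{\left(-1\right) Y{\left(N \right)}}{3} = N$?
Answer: $-158530748$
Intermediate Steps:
$Y{\left(N \right)} = - 3 N$
$a{\left(j,X \right)} = 75 j$ ($a{\left(j,X \right)} = - 3 \left(- 26 j + j\right) = - 3 \left(- 25 j\right) = 75 j$)
$R{\left(B \right)} = - 3 B^{3}$ ($R{\left(B \right)} = - 3 B B^{2} = - 3 B^{3}$)
$R{\left(a{\left(5,-17 \right)} \right)} - 327623 = - 3 \left(75 \cdot 5\right)^{3} - 327623 = - 3 \cdot 375^{3} - 327623 = \left(-3\right) 52734375 - 327623 = -158203125 - 327623 = -158530748$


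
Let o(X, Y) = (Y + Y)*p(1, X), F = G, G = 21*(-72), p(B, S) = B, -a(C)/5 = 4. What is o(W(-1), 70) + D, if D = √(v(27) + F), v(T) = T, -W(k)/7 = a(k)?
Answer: 140 + 3*I*√165 ≈ 140.0 + 38.536*I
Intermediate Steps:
a(C) = -20 (a(C) = -5*4 = -20)
W(k) = 140 (W(k) = -7*(-20) = 140)
G = -1512
F = -1512
o(X, Y) = 2*Y (o(X, Y) = (Y + Y)*1 = (2*Y)*1 = 2*Y)
D = 3*I*√165 (D = √(27 - 1512) = √(-1485) = 3*I*√165 ≈ 38.536*I)
o(W(-1), 70) + D = 2*70 + 3*I*√165 = 140 + 3*I*√165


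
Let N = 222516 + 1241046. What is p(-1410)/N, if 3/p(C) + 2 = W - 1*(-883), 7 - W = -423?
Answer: 1/639576594 ≈ 1.5635e-9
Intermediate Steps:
W = 430 (W = 7 - 1*(-423) = 7 + 423 = 430)
N = 1463562
p(C) = 1/437 (p(C) = 3/(-2 + (430 - 1*(-883))) = 3/(-2 + (430 + 883)) = 3/(-2 + 1313) = 3/1311 = 3*(1/1311) = 1/437)
p(-1410)/N = (1/437)/1463562 = (1/437)*(1/1463562) = 1/639576594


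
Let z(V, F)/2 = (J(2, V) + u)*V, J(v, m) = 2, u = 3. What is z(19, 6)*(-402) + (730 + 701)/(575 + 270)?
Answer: -64539669/845 ≈ -76378.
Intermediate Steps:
z(V, F) = 10*V (z(V, F) = 2*((2 + 3)*V) = 2*(5*V) = 10*V)
z(19, 6)*(-402) + (730 + 701)/(575 + 270) = (10*19)*(-402) + (730 + 701)/(575 + 270) = 190*(-402) + 1431/845 = -76380 + 1431*(1/845) = -76380 + 1431/845 = -64539669/845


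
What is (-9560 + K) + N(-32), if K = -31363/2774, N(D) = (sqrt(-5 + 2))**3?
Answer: -26550803/2774 - 3*I*sqrt(3) ≈ -9571.3 - 5.1962*I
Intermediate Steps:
N(D) = -3*I*sqrt(3) (N(D) = (sqrt(-3))**3 = (I*sqrt(3))**3 = -3*I*sqrt(3))
K = -31363/2774 (K = -31363*1/2774 = -31363/2774 ≈ -11.306)
(-9560 + K) + N(-32) = (-9560 - 31363/2774) - 3*I*sqrt(3) = -26550803/2774 - 3*I*sqrt(3)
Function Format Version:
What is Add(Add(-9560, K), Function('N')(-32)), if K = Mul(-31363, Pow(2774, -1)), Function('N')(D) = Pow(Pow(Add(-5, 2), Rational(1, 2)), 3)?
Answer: Add(Rational(-26550803, 2774), Mul(-3, I, Pow(3, Rational(1, 2)))) ≈ Add(-9571.3, Mul(-5.1962, I))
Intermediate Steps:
Function('N')(D) = Mul(-3, I, Pow(3, Rational(1, 2))) (Function('N')(D) = Pow(Pow(-3, Rational(1, 2)), 3) = Pow(Mul(I, Pow(3, Rational(1, 2))), 3) = Mul(-3, I, Pow(3, Rational(1, 2))))
K = Rational(-31363, 2774) (K = Mul(-31363, Rational(1, 2774)) = Rational(-31363, 2774) ≈ -11.306)
Add(Add(-9560, K), Function('N')(-32)) = Add(Add(-9560, Rational(-31363, 2774)), Mul(-3, I, Pow(3, Rational(1, 2)))) = Add(Rational(-26550803, 2774), Mul(-3, I, Pow(3, Rational(1, 2))))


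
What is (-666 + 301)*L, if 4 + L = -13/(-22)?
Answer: 27375/22 ≈ 1244.3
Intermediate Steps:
L = -75/22 (L = -4 - 13/(-22) = -4 - 13*(-1/22) = -4 + 13/22 = -75/22 ≈ -3.4091)
(-666 + 301)*L = (-666 + 301)*(-75/22) = -365*(-75/22) = 27375/22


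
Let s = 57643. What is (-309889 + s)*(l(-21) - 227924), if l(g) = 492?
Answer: 57368812272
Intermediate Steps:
(-309889 + s)*(l(-21) - 227924) = (-309889 + 57643)*(492 - 227924) = -252246*(-227432) = 57368812272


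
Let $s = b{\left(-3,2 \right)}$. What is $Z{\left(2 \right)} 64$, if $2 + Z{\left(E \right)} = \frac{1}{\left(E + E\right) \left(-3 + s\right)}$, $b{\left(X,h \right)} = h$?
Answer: $-144$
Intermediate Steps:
$s = 2$
$Z{\left(E \right)} = -2 - \frac{1}{2 E}$ ($Z{\left(E \right)} = -2 + \frac{1}{\left(E + E\right) \left(-3 + 2\right)} = -2 + \frac{1}{2 E \left(-1\right)} = -2 + \frac{1}{\left(-2\right) E} = -2 - \frac{1}{2 E}$)
$Z{\left(2 \right)} 64 = \left(-2 - \frac{1}{2 \cdot 2}\right) 64 = \left(-2 - \frac{1}{4}\right) 64 = \left(- \frac{9}{4}\right) 64 = -144$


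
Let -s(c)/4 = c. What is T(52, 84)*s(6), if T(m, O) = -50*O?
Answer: 100800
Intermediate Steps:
s(c) = -4*c
T(52, 84)*s(6) = (-50*84)*(-4*6) = -4200*(-24) = 100800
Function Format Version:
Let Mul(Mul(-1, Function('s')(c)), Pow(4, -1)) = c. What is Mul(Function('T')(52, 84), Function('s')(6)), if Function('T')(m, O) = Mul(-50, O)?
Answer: 100800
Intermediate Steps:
Function('s')(c) = Mul(-4, c)
Mul(Function('T')(52, 84), Function('s')(6)) = Mul(Mul(-50, 84), Mul(-4, 6)) = Mul(-4200, -24) = 100800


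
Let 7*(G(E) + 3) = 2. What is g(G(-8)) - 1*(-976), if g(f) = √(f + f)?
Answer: 976 + I*√266/7 ≈ 976.0 + 2.3299*I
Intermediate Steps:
G(E) = -19/7 (G(E) = -3 + (⅐)*2 = -3 + 2/7 = -19/7)
g(f) = √2*√f (g(f) = √(2*f) = √2*√f)
g(G(-8)) - 1*(-976) = √2*√(-19/7) - 1*(-976) = √2*(I*√133/7) + 976 = I*√266/7 + 976 = 976 + I*√266/7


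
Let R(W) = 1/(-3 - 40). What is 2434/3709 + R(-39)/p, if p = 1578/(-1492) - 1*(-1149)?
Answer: 89626106716/136579084755 ≈ 0.65622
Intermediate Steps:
R(W) = -1/43 (R(W) = 1/(-43) = -1/43)
p = 856365/746 (p = 1578*(-1/1492) + 1149 = -789/746 + 1149 = 856365/746 ≈ 1147.9)
2434/3709 + R(-39)/p = 2434/3709 - 1/(43*856365/746) = 2434*(1/3709) - 1/43*746/856365 = 2434/3709 - 746/36823695 = 89626106716/136579084755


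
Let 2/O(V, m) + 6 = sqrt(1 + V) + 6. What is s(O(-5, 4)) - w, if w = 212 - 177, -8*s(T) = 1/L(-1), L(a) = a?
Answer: -279/8 ≈ -34.875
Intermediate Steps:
O(V, m) = 2/sqrt(1 + V) (O(V, m) = 2/(-6 + (sqrt(1 + V) + 6)) = 2/(-6 + (6 + sqrt(1 + V))) = 2/(sqrt(1 + V)) = 2/sqrt(1 + V))
s(T) = 1/8 (s(T) = -1/8/(-1) = -1/8*(-1) = 1/8)
w = 35
s(O(-5, 4)) - w = 1/8 - 1*35 = 1/8 - 35 = -279/8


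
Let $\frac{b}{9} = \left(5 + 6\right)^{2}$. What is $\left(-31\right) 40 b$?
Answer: $-1350360$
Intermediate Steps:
$b = 1089$ ($b = 9 \left(5 + 6\right)^{2} = 9 \cdot 11^{2} = 9 \cdot 121 = 1089$)
$\left(-31\right) 40 b = \left(-31\right) 40 \cdot 1089 = \left(-1240\right) 1089 = -1350360$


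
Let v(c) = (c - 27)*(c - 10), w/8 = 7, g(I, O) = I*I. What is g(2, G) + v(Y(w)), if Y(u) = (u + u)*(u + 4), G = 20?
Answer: 44910034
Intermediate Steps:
g(I, O) = I²
w = 56 (w = 8*7 = 56)
Y(u) = 2*u*(4 + u) (Y(u) = (2*u)*(4 + u) = 2*u*(4 + u))
v(c) = (-27 + c)*(-10 + c)
g(2, G) + v(Y(w)) = 2² + (270 + (2*56*(4 + 56))² - 74*56*(4 + 56)) = 4 + (270 + (2*56*60)² - 74*56*60) = 4 + (270 + 6720² - 37*6720) = 4 + (270 + 45158400 - 248640) = 4 + 44910030 = 44910034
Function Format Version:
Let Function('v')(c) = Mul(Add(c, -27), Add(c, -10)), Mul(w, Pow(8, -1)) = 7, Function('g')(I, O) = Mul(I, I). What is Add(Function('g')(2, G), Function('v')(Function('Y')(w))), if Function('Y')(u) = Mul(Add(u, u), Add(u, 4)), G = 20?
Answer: 44910034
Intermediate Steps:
Function('g')(I, O) = Pow(I, 2)
w = 56 (w = Mul(8, 7) = 56)
Function('Y')(u) = Mul(2, u, Add(4, u)) (Function('Y')(u) = Mul(Mul(2, u), Add(4, u)) = Mul(2, u, Add(4, u)))
Function('v')(c) = Mul(Add(-27, c), Add(-10, c))
Add(Function('g')(2, G), Function('v')(Function('Y')(w))) = Add(Pow(2, 2), Add(270, Pow(Mul(2, 56, Add(4, 56)), 2), Mul(-37, Mul(2, 56, Add(4, 56))))) = Add(4, Add(270, Pow(Mul(2, 56, 60), 2), Mul(-37, Mul(2, 56, 60)))) = Add(4, Add(270, Pow(6720, 2), Mul(-37, 6720))) = Add(4, Add(270, 45158400, -248640)) = Add(4, 44910030) = 44910034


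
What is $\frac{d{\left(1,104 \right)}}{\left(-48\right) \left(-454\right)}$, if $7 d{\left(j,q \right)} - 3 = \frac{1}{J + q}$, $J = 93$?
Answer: $\frac{37}{1878198} \approx 1.97 \cdot 10^{-5}$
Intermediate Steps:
$d{\left(j,q \right)} = \frac{3}{7} + \frac{1}{7 \left(93 + q\right)}$
$\frac{d{\left(1,104 \right)}}{\left(-48\right) \left(-454\right)} = \frac{\frac{1}{7} \frac{1}{93 + 104} \left(280 + 3 \cdot 104\right)}{\left(-48\right) \left(-454\right)} = \frac{\frac{1}{7} \cdot \frac{1}{197} \left(280 + 312\right)}{21792} = \frac{1}{7} \cdot \frac{1}{197} \cdot 592 \cdot \frac{1}{21792} = \frac{592}{1379} \cdot \frac{1}{21792} = \frac{37}{1878198}$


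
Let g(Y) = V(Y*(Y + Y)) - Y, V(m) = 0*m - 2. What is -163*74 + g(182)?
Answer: -12246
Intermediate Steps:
V(m) = -2 (V(m) = 0 - 2 = -2)
g(Y) = -2 - Y
-163*74 + g(182) = -163*74 + (-2 - 1*182) = -12062 + (-2 - 182) = -12062 - 184 = -12246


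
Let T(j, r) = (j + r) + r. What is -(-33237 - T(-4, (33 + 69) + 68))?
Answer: 33573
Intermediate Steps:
T(j, r) = j + 2*r
-(-33237 - T(-4, (33 + 69) + 68)) = -(-33237 - (-4 + 2*((33 + 69) + 68))) = -(-33237 - (-4 + 2*(102 + 68))) = -(-33237 - (-4 + 2*170)) = -(-33237 - (-4 + 340)) = -(-33237 - 1*336) = -(-33237 - 336) = -1*(-33573) = 33573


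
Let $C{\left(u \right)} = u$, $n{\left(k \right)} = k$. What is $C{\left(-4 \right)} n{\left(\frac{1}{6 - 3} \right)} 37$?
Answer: $- \frac{148}{3} \approx -49.333$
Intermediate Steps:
$C{\left(-4 \right)} n{\left(\frac{1}{6 - 3} \right)} 37 = - \frac{4}{6 - 3} \cdot 37 = - \frac{4}{3} \cdot 37 = \left(-4\right) \frac{1}{3} \cdot 37 = \left(- \frac{4}{3}\right) 37 = - \frac{148}{3}$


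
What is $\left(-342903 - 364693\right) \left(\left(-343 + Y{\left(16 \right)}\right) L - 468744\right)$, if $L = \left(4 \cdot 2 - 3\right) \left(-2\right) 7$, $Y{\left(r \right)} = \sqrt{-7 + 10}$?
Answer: $314691999464 + 49531720 \sqrt{3} \approx 3.1478 \cdot 10^{11}$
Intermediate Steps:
$Y{\left(r \right)} = \sqrt{3}$
$L = -70$ ($L = \left(8 - 3\right) \left(-2\right) 7 = 5 \left(-2\right) 7 = \left(-10\right) 7 = -70$)
$\left(-342903 - 364693\right) \left(\left(-343 + Y{\left(16 \right)}\right) L - 468744\right) = \left(-342903 - 364693\right) \left(\left(-343 + \sqrt{3}\right) \left(-70\right) - 468744\right) = - 707596 \left(\left(24010 - 70 \sqrt{3}\right) - 468744\right) = - 707596 \left(-444734 - 70 \sqrt{3}\right) = 314691999464 + 49531720 \sqrt{3}$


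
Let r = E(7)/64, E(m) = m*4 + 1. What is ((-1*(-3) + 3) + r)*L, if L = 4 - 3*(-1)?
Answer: 2891/64 ≈ 45.172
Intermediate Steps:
E(m) = 1 + 4*m (E(m) = 4*m + 1 = 1 + 4*m)
L = 7 (L = 4 + 3 = 7)
r = 29/64 (r = (1 + 4*7)/64 = (1 + 28)*(1/64) = 29*(1/64) = 29/64 ≈ 0.45313)
((-1*(-3) + 3) + r)*L = ((-1*(-3) + 3) + 29/64)*7 = ((3 + 3) + 29/64)*7 = (6 + 29/64)*7 = (413/64)*7 = 2891/64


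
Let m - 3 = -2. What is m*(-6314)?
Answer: -6314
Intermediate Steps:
m = 1 (m = 3 - 2 = 1)
m*(-6314) = 1*(-6314) = -6314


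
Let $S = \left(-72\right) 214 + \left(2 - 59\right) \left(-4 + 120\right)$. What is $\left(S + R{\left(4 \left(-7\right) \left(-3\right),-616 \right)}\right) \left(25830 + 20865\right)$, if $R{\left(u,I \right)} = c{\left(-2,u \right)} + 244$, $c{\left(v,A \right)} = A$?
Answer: $-1012907940$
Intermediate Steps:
$R{\left(u,I \right)} = 244 + u$ ($R{\left(u,I \right)} = u + 244 = 244 + u$)
$S = -22020$ ($S = -15408 - 6612 = -22020$)
$\left(S + R{\left(4 \left(-7\right) \left(-3\right),-616 \right)}\right) \left(25830 + 20865\right) = \left(-22020 + \left(244 + 4 \left(-7\right) \left(-3\right)\right)\right) \left(25830 + 20865\right) = \left(-22020 + \left(244 - -84\right)\right) 46695 = \left(-22020 + \left(244 + 84\right)\right) 46695 = \left(-22020 + 328\right) 46695 = \left(-21692\right) 46695 = -1012907940$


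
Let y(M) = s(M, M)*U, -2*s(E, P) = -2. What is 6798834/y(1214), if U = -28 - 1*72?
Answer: -3399417/50 ≈ -67988.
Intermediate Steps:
s(E, P) = 1 (s(E, P) = -½*(-2) = 1)
U = -100 (U = -28 - 72 = -100)
y(M) = -100 (y(M) = 1*(-100) = -100)
6798834/y(1214) = 6798834/(-100) = 6798834*(-1/100) = -3399417/50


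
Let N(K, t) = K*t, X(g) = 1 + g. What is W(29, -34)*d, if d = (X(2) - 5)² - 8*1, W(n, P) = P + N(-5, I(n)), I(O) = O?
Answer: 716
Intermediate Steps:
W(n, P) = P - 5*n
d = -4 (d = ((1 + 2) - 5)² - 8*1 = (3 - 5)² - 8 = (-2)² - 8 = 4 - 8 = -4)
W(29, -34)*d = (-34 - 5*29)*(-4) = (-34 - 145)*(-4) = -179*(-4) = 716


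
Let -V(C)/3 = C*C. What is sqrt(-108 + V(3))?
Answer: 3*I*sqrt(15) ≈ 11.619*I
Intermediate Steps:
V(C) = -3*C**2 (V(C) = -3*C*C = -3*C**2)
sqrt(-108 + V(3)) = sqrt(-108 - 3*3**2) = sqrt(-108 - 3*9) = sqrt(-108 - 27) = sqrt(-135) = 3*I*sqrt(15)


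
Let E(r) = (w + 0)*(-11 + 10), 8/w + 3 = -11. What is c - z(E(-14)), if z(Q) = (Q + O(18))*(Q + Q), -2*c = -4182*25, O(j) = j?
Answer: 2560435/49 ≈ 52254.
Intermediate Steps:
w = -4/7 (w = 8/(-3 - 11) = 8/(-14) = 8*(-1/14) = -4/7 ≈ -0.57143)
E(r) = 4/7 (E(r) = (-4/7 + 0)*(-11 + 10) = -4/7*(-1) = 4/7)
c = 52275 (c = -(-2091)*25 = -½*(-104550) = 52275)
z(Q) = 2*Q*(18 + Q) (z(Q) = (Q + 18)*(Q + Q) = (18 + Q)*(2*Q) = 2*Q*(18 + Q))
c - z(E(-14)) = 52275 - 2*4*(18 + 4/7)/7 = 52275 - 2*4*130/(7*7) = 52275 - 1*1040/49 = 52275 - 1040/49 = 2560435/49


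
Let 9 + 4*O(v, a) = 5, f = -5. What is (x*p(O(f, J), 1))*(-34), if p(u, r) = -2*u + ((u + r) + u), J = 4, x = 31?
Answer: -1054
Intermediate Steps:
O(v, a) = -1 (O(v, a) = -9/4 + (¼)*5 = -9/4 + 5/4 = -1)
p(u, r) = r (p(u, r) = -2*u + ((r + u) + u) = -2*u + (r + 2*u) = r)
(x*p(O(f, J), 1))*(-34) = (31*1)*(-34) = 31*(-34) = -1054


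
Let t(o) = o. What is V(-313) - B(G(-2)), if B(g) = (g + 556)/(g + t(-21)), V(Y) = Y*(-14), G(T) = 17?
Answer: 18101/4 ≈ 4525.3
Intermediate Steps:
V(Y) = -14*Y
B(g) = (556 + g)/(-21 + g) (B(g) = (g + 556)/(g - 21) = (556 + g)/(-21 + g))
V(-313) - B(G(-2)) = -14*(-313) - (556 + 17)/(-21 + 17) = 4382 - 573/(-4) = 4382 - (-1)*573/4 = 4382 - 1*(-573/4) = 4382 + 573/4 = 18101/4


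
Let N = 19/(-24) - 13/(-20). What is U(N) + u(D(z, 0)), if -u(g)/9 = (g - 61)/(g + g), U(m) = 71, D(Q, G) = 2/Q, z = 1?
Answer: 815/4 ≈ 203.75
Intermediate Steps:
N = -17/120 (N = 19*(-1/24) - 13*(-1/20) = -19/24 + 13/20 = -17/120 ≈ -0.14167)
u(g) = -9*(-61 + g)/(2*g) (u(g) = -9*(g - 61)/(g + g) = -9*(-61 + g)/(2*g))
U(N) + u(D(z, 0)) = 71 + 9*(61 - 2/1)/(2*((2/1))) = 71 + 9*(61 - 2)/(2*((2*1))) = 71 + (9/2)*(61 - 1*2)/2 = 71 + (9/2)*(1/2)*(61 - 2) = 71 + (9/2)*(1/2)*59 = 71 + 531/4 = 815/4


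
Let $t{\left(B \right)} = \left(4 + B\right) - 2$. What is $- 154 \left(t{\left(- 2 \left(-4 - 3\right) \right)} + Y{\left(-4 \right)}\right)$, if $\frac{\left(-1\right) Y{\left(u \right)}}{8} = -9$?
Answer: $-13552$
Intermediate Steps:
$Y{\left(u \right)} = 72$ ($Y{\left(u \right)} = \left(-8\right) \left(-9\right) = 72$)
$t{\left(B \right)} = 2 + B$
$- 154 \left(t{\left(- 2 \left(-4 - 3\right) \right)} + Y{\left(-4 \right)}\right) = - 154 \left(\left(2 - 2 \left(-4 - 3\right)\right) + 72\right) = - 154 \left(\left(2 - -14\right) + 72\right) = - 154 \left(\left(2 + 14\right) + 72\right) = - 154 \left(16 + 72\right) = \left(-154\right) 88 = -13552$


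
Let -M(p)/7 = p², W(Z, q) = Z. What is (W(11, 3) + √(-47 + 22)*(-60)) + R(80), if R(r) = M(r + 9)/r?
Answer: -54567/80 - 300*I ≈ -682.09 - 300.0*I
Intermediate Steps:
M(p) = -7*p²
R(r) = -7*(9 + r)²/r (R(r) = (-7*(r + 9)²)/r = (-7*(9 + r)²)/r = -7*(9 + r)²/r)
(W(11, 3) + √(-47 + 22)*(-60)) + R(80) = (11 + √(-47 + 22)*(-60)) - 7*(9 + 80)²/80 = (11 + √(-25)*(-60)) - 7*1/80*89² = (11 + (5*I)*(-60)) - 7*1/80*7921 = (11 - 300*I) - 55447/80 = -54567/80 - 300*I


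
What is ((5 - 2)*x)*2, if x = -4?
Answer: -24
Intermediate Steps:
((5 - 2)*x)*2 = ((5 - 2)*(-4))*2 = (3*(-4))*2 = -12*2 = -24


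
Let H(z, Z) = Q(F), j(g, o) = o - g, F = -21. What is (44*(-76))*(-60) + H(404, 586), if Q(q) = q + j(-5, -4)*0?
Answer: 200619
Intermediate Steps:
Q(q) = q (Q(q) = q + (-4 - 1*(-5))*0 = q + (-4 + 5)*0 = q + 1*0 = q + 0 = q)
H(z, Z) = -21
(44*(-76))*(-60) + H(404, 586) = (44*(-76))*(-60) - 21 = -3344*(-60) - 21 = 200640 - 21 = 200619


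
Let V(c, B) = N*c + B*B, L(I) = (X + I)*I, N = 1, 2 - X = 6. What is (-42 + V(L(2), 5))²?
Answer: 441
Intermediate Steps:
X = -4 (X = 2 - 1*6 = 2 - 6 = -4)
L(I) = I*(-4 + I) (L(I) = (-4 + I)*I = I*(-4 + I))
V(c, B) = c + B² (V(c, B) = 1*c + B*B = c + B²)
(-42 + V(L(2), 5))² = (-42 + (2*(-4 + 2) + 5²))² = (-42 + (2*(-2) + 25))² = (-42 + (-4 + 25))² = (-42 + 21)² = (-21)² = 441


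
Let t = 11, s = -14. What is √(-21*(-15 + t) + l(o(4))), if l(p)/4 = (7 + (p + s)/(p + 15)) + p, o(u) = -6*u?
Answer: 2*√74/3 ≈ 5.7349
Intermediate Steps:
l(p) = 28 + 4*p + 4*(-14 + p)/(15 + p) (l(p) = 4*((7 + (p - 14)/(p + 15)) + p) = 4*((7 + (-14 + p)/(15 + p)) + p) = 4*(7 + p + (-14 + p)/(15 + p)) = 28 + 4*p + 4*(-14 + p)/(15 + p))
√(-21*(-15 + t) + l(o(4))) = √(-21*(-15 + 11) + 4*(91 + (-6*4)² + 23*(-6*4))/(15 - 6*4)) = √(-21*(-4) + 4*(91 + (-24)² + 23*(-24))/(15 - 24)) = √(84 + 4*(91 + 576 - 552)/(-9)) = √(84 + 4*(-⅑)*115) = √(84 - 460/9) = √(296/9) = 2*√74/3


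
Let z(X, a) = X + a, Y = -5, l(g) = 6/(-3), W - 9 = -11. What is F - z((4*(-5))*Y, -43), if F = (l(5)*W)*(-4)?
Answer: -73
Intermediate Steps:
W = -2 (W = 9 - 11 = -2)
l(g) = -2 (l(g) = 6*(-⅓) = -2)
F = -16 (F = -2*(-2)*(-4) = 4*(-4) = -16)
F - z((4*(-5))*Y, -43) = -16 - ((4*(-5))*(-5) - 43) = -16 - (-20*(-5) - 43) = -16 - (100 - 43) = -16 - 1*57 = -16 - 57 = -73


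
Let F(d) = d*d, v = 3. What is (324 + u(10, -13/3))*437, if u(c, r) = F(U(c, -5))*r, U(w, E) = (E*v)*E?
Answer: -10510287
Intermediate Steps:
U(w, E) = 3*E² (U(w, E) = (E*3)*E = (3*E)*E = 3*E²)
F(d) = d²
u(c, r) = 5625*r (u(c, r) = (3*(-5)²)²*r = (3*25)²*r = 75²*r = 5625*r)
(324 + u(10, -13/3))*437 = (324 + 5625*(-13/3))*437 = (324 - 24375)*437 = -24051*437 = -10510287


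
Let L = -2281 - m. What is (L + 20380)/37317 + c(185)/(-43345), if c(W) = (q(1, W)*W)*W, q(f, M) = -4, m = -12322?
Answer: 1285459109/323501073 ≈ 3.9736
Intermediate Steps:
L = 10041 (L = -2281 - 1*(-12322) = -2281 + 12322 = 10041)
c(W) = -4*W² (c(W) = (-4*W)*W = -4*W²)
(L + 20380)/37317 + c(185)/(-43345) = (10041 + 20380)/37317 - 4*185²/(-43345) = 30421*(1/37317) - 4*34225*(-1/43345) = 30421/37317 - 136900*(-1/43345) = 30421/37317 + 27380/8669 = 1285459109/323501073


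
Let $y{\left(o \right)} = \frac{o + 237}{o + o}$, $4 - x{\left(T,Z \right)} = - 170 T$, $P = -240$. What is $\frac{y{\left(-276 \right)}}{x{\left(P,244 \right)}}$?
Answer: $- \frac{13}{7506464} \approx -1.7318 \cdot 10^{-6}$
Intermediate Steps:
$x{\left(T,Z \right)} = 4 + 170 T$ ($x{\left(T,Z \right)} = 4 - - 170 T = 4 + 170 T$)
$y{\left(o \right)} = \frac{237 + o}{2 o}$
$\frac{y{\left(-276 \right)}}{x{\left(P,244 \right)}} = \frac{\frac{1}{2} \frac{1}{-276} \left(237 - 276\right)}{4 + 170 \left(-240\right)} = \frac{\frac{1}{2} \left(- \frac{1}{276}\right) \left(-39\right)}{4 - 40800} = \frac{13}{184 \left(-40796\right)} = \frac{13}{184} \left(- \frac{1}{40796}\right) = - \frac{13}{7506464}$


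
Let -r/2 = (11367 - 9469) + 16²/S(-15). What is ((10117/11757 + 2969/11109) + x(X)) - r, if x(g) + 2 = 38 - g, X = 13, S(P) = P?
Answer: 824138505871/217680855 ≈ 3786.0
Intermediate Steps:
x(g) = 36 - g (x(g) = -2 + (38 - g) = 36 - g)
r = -56428/15 (r = -2*((11367 - 9469) + 16²/(-15)) = -2*(1898 + 256*(-1/15)) = -2*(1898 - 256/15) = -2*28214/15 = -56428/15 ≈ -3761.9)
((10117/11757 + 2969/11109) + x(X)) - r = ((10117/11757 + 2969/11109) + (36 - 1*13)) - 1*(-56428/15) = ((10117*(1/11757) + 2969*(1/11109)) + (36 - 13)) + 56428/15 = ((10117/11757 + 2969/11109) + 23) + 56428/15 = (16366254/14512057 + 23) + 56428/15 = 350143565/14512057 + 56428/15 = 824138505871/217680855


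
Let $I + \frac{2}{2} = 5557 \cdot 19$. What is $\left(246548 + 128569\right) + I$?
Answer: $480699$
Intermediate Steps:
$I = 105582$ ($I = -1 + 5557 \cdot 19 = -1 + 105583 = 105582$)
$\left(246548 + 128569\right) + I = \left(246548 + 128569\right) + 105582 = 375117 + 105582 = 480699$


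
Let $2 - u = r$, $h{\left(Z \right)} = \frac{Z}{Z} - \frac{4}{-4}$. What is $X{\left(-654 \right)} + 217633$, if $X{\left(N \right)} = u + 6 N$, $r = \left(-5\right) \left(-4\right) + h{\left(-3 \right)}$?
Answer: $213689$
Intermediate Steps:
$h{\left(Z \right)} = 2$ ($h{\left(Z \right)} = 1 - -1 = 1 + 1 = 2$)
$r = 22$ ($r = \left(-5\right) \left(-4\right) + 2 = 20 + 2 = 22$)
$u = -20$ ($u = 2 - 22 = -20$)
$X{\left(N \right)} = -20 + 6 N$
$X{\left(-654 \right)} + 217633 = \left(-20 + 6 \left(-654\right)\right) + 217633 = \left(-20 - 3924\right) + 217633 = -3944 + 217633 = 213689$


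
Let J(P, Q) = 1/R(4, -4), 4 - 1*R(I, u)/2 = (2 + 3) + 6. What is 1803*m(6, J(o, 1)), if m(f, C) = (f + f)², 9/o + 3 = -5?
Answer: 259632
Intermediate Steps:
o = -9/8 (o = 9/(-3 - 5) = 9/(-8) = 9*(-⅛) = -9/8 ≈ -1.1250)
R(I, u) = -14 (R(I, u) = 8 - 2*((2 + 3) + 6) = 8 - 2*(5 + 6) = 8 - 2*11 = 8 - 22 = -14)
J(P, Q) = -1/14 (J(P, Q) = 1/(-14) = -1/14)
m(f, C) = 4*f² (m(f, C) = (2*f)² = 4*f²)
1803*m(6, J(o, 1)) = 1803*(4*6²) = 1803*(4*36) = 1803*144 = 259632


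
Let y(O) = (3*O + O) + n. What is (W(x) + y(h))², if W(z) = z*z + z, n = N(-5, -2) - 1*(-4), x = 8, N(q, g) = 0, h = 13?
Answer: 16384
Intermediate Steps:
n = 4 (n = 0 - 1*(-4) = 0 + 4 = 4)
y(O) = 4 + 4*O (y(O) = (3*O + O) + 4 = 4*O + 4 = 4 + 4*O)
W(z) = z + z² (W(z) = z² + z = z + z²)
(W(x) + y(h))² = (8*(1 + 8) + (4 + 4*13))² = (8*9 + (4 + 52))² = (72 + 56)² = 128² = 16384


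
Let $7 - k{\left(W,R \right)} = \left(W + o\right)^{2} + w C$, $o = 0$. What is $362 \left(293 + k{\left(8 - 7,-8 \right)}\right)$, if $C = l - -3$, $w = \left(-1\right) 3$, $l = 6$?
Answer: $118012$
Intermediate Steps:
$w = -3$
$C = 9$ ($C = 6 - -3 = 6 + 3 = 9$)
$k{\left(W,R \right)} = 34 - W^{2}$ ($k{\left(W,R \right)} = 7 - \left(\left(W + 0\right)^{2} - 27\right) = 7 - \left(W^{2} - 27\right) = 7 - \left(-27 + W^{2}\right) = 34 - W^{2}$)
$362 \left(293 + k{\left(8 - 7,-8 \right)}\right) = 362 \left(293 + \left(34 - \left(8 - 7\right)^{2}\right)\right) = 362 \left(293 + \left(34 - 1^{2}\right)\right) = 362 \left(293 + \left(34 - 1\right)\right) = 362 \left(293 + 33\right) = 362 \cdot 326 = 118012$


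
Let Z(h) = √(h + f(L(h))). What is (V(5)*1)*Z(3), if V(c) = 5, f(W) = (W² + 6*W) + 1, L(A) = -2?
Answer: 10*I ≈ 10.0*I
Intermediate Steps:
f(W) = 1 + W² + 6*W
Z(h) = √(-7 + h) (Z(h) = √(h + (1 + (-2)² + 6*(-2))) = √(h + (1 + 4 - 12)) = √(h - 7) = √(-7 + h))
(V(5)*1)*Z(3) = (5*1)*√(-7 + 3) = 5*√(-4) = 5*(2*I) = 10*I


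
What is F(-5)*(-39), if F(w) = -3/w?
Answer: -117/5 ≈ -23.400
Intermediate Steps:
F(-5)*(-39) = -3/(-5)*(-39) = -3*(-⅕)*(-39) = (⅗)*(-39) = -117/5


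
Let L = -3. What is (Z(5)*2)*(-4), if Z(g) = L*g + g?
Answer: 80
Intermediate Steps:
Z(g) = -2*g (Z(g) = -3*g + g = -2*g)
(Z(5)*2)*(-4) = (-2*5*2)*(-4) = -10*2*(-4) = -20*(-4) = 80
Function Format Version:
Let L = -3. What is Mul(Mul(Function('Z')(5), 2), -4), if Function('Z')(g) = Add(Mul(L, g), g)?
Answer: 80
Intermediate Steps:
Function('Z')(g) = Mul(-2, g) (Function('Z')(g) = Add(Mul(-3, g), g) = Mul(-2, g))
Mul(Mul(Function('Z')(5), 2), -4) = Mul(Mul(Mul(-2, 5), 2), -4) = Mul(Mul(-10, 2), -4) = Mul(-20, -4) = 80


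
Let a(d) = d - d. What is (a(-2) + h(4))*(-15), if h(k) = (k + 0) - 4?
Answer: 0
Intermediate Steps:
a(d) = 0
h(k) = -4 + k (h(k) = k - 4 = -4 + k)
(a(-2) + h(4))*(-15) = (0 + (-4 + 4))*(-15) = (0 + 0)*(-15) = 0*(-15) = 0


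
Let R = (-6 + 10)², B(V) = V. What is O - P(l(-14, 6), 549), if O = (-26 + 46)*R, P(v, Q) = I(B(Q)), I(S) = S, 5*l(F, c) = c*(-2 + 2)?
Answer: -229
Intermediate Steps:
l(F, c) = 0 (l(F, c) = (c*(-2 + 2))/5 = (c*0)/5 = (⅕)*0 = 0)
R = 16 (R = 4² = 16)
P(v, Q) = Q
O = 320 (O = (-26 + 46)*16 = 20*16 = 320)
O - P(l(-14, 6), 549) = 320 - 1*549 = 320 - 549 = -229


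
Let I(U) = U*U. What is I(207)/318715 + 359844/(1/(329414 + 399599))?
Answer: 83608809995228829/318715 ≈ 2.6233e+11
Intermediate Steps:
I(U) = U²
I(207)/318715 + 359844/(1/(329414 + 399599)) = 207²/318715 + 359844/(1/(329414 + 399599)) = 42849*(1/318715) + 359844/(1/729013) = 42849/318715 + 359844/(1/729013) = 42849/318715 + 359844*729013 = 42849/318715 + 262330953972 = 83608809995228829/318715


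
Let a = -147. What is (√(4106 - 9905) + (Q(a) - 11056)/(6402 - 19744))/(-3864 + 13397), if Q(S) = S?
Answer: 11203/127189286 + I*√5799/9533 ≈ 8.8081e-5 + 0.0079882*I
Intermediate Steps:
(√(4106 - 9905) + (Q(a) - 11056)/(6402 - 19744))/(-3864 + 13397) = (√(4106 - 9905) + (-147 - 11056)/(6402 - 19744))/(-3864 + 13397) = (√(-5799) - 11203/(-13342))/9533 = (I*√5799 - 11203*(-1/13342))*(1/9533) = (I*√5799 + 11203/13342)*(1/9533) = (11203/13342 + I*√5799)*(1/9533) = 11203/127189286 + I*√5799/9533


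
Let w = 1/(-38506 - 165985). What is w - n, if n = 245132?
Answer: -50127287813/204491 ≈ -2.4513e+5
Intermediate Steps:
w = -1/204491 (w = 1/(-204491) = -1/204491 ≈ -4.8902e-6)
w - n = -1/204491 - 1*245132 = -1/204491 - 245132 = -50127287813/204491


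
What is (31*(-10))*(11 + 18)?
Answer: -8990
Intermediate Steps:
(31*(-10))*(11 + 18) = -310*29 = -8990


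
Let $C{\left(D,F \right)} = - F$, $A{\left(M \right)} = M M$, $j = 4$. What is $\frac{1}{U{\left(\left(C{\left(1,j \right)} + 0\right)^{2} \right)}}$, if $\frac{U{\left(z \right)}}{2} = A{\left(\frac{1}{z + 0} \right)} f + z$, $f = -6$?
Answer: $\frac{64}{2045} \approx 0.031296$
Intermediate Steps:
$A{\left(M \right)} = M^{2}$
$U{\left(z \right)} = - \frac{12}{z^{2}} + 2 z$ ($U{\left(z \right)} = 2 \left(\left(\frac{1}{z + 0}\right)^{2} \left(-6\right) + z\right) = 2 \left(\left(\frac{1}{z}\right)^{2} \left(-6\right) + z\right) = 2 \left(\frac{1}{z^{2}} \left(-6\right) + z\right) = 2 \left(- \frac{6}{z^{2}} + z\right) = 2 \left(z - \frac{6}{z^{2}}\right) = - \frac{12}{z^{2}} + 2 z$)
$\frac{1}{U{\left(\left(C{\left(1,j \right)} + 0\right)^{2} \right)}} = \frac{1}{- \frac{12}{\left(\left(-1\right) 4 + 0\right)^{4}} + 2 \left(\left(-1\right) 4 + 0\right)^{2}} = \frac{1}{- \frac{12}{\left(-4 + 0\right)^{4}} + 2 \left(-4 + 0\right)^{2}} = \frac{1}{- \frac{12}{256} + 2 \left(-4\right)^{2}} = \frac{1}{- \frac{12}{256} + 2 \cdot 16} = \frac{1}{\left(-12\right) \frac{1}{256} + 32} = \frac{1}{- \frac{3}{64} + 32} = \frac{1}{\frac{2045}{64}} = \frac{64}{2045}$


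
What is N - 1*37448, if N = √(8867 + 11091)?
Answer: -37448 + √19958 ≈ -37307.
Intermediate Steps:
N = √19958 ≈ 141.27
N - 1*37448 = √19958 - 1*37448 = √19958 - 37448 = -37448 + √19958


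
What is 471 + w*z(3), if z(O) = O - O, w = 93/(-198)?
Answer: 471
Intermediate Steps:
w = -31/66 (w = 93*(-1/198) = -31/66 ≈ -0.46970)
z(O) = 0
471 + w*z(3) = 471 - 31/66*0 = 471 + 0 = 471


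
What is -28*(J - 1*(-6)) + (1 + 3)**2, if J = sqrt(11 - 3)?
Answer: -152 - 56*sqrt(2) ≈ -231.20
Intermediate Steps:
J = 2*sqrt(2) (J = sqrt(8) = 2*sqrt(2) ≈ 2.8284)
-28*(J - 1*(-6)) + (1 + 3)**2 = -28*(2*sqrt(2) - 1*(-6)) + (1 + 3)**2 = -28*(2*sqrt(2) + 6) + 4**2 = -28*(6 + 2*sqrt(2)) + 16 = (-168 - 56*sqrt(2)) + 16 = -152 - 56*sqrt(2)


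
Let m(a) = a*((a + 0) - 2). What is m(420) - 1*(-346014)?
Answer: 521574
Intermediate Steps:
m(a) = a*(-2 + a) (m(a) = a*(a - 2) = a*(-2 + a))
m(420) - 1*(-346014) = 420*(-2 + 420) - 1*(-346014) = 420*418 + 346014 = 175560 + 346014 = 521574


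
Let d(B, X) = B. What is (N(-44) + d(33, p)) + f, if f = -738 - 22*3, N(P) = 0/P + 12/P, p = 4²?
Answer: -8484/11 ≈ -771.27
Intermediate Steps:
p = 16
N(P) = 12/P (N(P) = 0 + 12/P = 12/P)
f = -804 (f = -738 - 1*66 = -738 - 66 = -804)
(N(-44) + d(33, p)) + f = (12/(-44) + 33) - 804 = (12*(-1/44) + 33) - 804 = (-3/11 + 33) - 804 = 360/11 - 804 = -8484/11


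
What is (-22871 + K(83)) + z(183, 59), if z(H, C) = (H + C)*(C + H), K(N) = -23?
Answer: 35670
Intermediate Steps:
z(H, C) = (C + H)**2 (z(H, C) = (C + H)*(C + H) = (C + H)**2)
(-22871 + K(83)) + z(183, 59) = (-22871 - 23) + (59 + 183)**2 = -22894 + 242**2 = -22894 + 58564 = 35670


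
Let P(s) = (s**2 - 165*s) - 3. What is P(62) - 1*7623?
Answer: -14012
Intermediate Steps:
P(s) = -3 + s**2 - 165*s
P(62) - 1*7623 = (-3 + 62**2 - 165*62) - 1*7623 = (-3 + 3844 - 10230) - 7623 = -6389 - 7623 = -14012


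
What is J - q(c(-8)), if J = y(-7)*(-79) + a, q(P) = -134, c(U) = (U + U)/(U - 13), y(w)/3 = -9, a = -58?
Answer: 2209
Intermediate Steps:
y(w) = -27 (y(w) = 3*(-9) = -27)
c(U) = 2*U/(-13 + U) (c(U) = (2*U)/(-13 + U) = 2*U/(-13 + U))
J = 2075 (J = -27*(-79) - 58 = 2133 - 58 = 2075)
J - q(c(-8)) = 2075 - 1*(-134) = 2075 + 134 = 2209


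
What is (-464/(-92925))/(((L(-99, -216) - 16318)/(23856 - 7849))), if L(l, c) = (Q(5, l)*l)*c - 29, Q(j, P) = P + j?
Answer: -7427248/188307215775 ≈ -3.9442e-5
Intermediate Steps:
L(l, c) = -29 + c*l*(5 + l) (L(l, c) = ((l + 5)*l)*c - 29 = ((5 + l)*l)*c - 29 = (l*(5 + l))*c - 29 = c*l*(5 + l) - 29 = -29 + c*l*(5 + l))
(-464/(-92925))/(((L(-99, -216) - 16318)/(23856 - 7849))) = (-464/(-92925))/((((-29 - 216*(-99)*(5 - 99)) - 16318)/(23856 - 7849))) = (-464*(-1/92925))/((((-29 - 216*(-99)*(-94)) - 16318)/16007)) = 464/(92925*((((-29 - 2010096) - 16318)*(1/16007)))) = 464/(92925*(((-2010125 - 16318)*(1/16007)))) = 464/(92925*((-2026443*1/16007))) = 464/(92925*(-2026443/16007)) = (464/92925)*(-16007/2026443) = -7427248/188307215775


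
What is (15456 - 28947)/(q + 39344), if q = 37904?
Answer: -13491/77248 ≈ -0.17465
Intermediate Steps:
(15456 - 28947)/(q + 39344) = (15456 - 28947)/(37904 + 39344) = -13491/77248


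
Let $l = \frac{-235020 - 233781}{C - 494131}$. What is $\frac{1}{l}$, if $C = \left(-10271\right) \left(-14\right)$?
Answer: $\frac{116779}{156267} \approx 0.7473$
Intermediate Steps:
$C = 143794$
$l = \frac{156267}{116779}$ ($l = \frac{-235020 - 233781}{143794 - 494131} = - \frac{468801}{-350337} = \left(-468801\right) \left(- \frac{1}{350337}\right) = \frac{156267}{116779} \approx 1.3381$)
$\frac{1}{l} = \frac{1}{\frac{156267}{116779}} = \frac{116779}{156267}$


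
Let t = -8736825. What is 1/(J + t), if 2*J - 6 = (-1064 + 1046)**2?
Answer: -1/8736660 ≈ -1.1446e-7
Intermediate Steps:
J = 165 (J = 3 + (-1064 + 1046)**2/2 = 3 + (1/2)*(-18)**2 = 3 + (1/2)*324 = 3 + 162 = 165)
1/(J + t) = 1/(165 - 8736825) = 1/(-8736660) = -1/8736660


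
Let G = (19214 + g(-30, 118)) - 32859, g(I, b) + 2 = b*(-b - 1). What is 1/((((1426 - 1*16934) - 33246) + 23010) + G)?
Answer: -1/53433 ≈ -1.8715e-5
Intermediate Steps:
g(I, b) = -2 + b*(-1 - b) (g(I, b) = -2 + b*(-b - 1) = -2 + b*(-1 - b))
G = -27689 (G = (19214 + (-2 - 1*118 - 1*118²)) - 32859 = (19214 + (-2 - 118 - 1*13924)) - 32859 = (19214 + (-2 - 118 - 13924)) - 32859 = (19214 - 14044) - 32859 = 5170 - 32859 = -27689)
1/((((1426 - 1*16934) - 33246) + 23010) + G) = 1/((((1426 - 1*16934) - 33246) + 23010) - 27689) = 1/((((1426 - 16934) - 33246) + 23010) - 27689) = 1/(((-15508 - 33246) + 23010) - 27689) = 1/((-48754 + 23010) - 27689) = 1/(-25744 - 27689) = 1/(-53433) = -1/53433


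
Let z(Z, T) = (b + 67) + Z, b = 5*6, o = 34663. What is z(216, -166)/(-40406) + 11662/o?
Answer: 27080309/82387834 ≈ 0.32869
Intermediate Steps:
b = 30
z(Z, T) = 97 + Z (z(Z, T) = (30 + 67) + Z = 97 + Z)
z(216, -166)/(-40406) + 11662/o = (97 + 216)/(-40406) + 11662/34663 = 313*(-1/40406) + 11662*(1/34663) = -313/40406 + 686/2039 = 27080309/82387834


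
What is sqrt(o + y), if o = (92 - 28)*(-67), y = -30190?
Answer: I*sqrt(34478) ≈ 185.68*I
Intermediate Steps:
o = -4288 (o = 64*(-67) = -4288)
sqrt(o + y) = sqrt(-4288 - 30190) = sqrt(-34478) = I*sqrt(34478)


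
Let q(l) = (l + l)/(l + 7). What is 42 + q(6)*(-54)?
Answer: -102/13 ≈ -7.8462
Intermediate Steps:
q(l) = 2*l/(7 + l) (q(l) = (2*l)/(7 + l) = 2*l/(7 + l))
42 + q(6)*(-54) = 42 + (2*6/(7 + 6))*(-54) = 42 + (2*6/13)*(-54) = 42 + (2*6*(1/13))*(-54) = 42 + (12/13)*(-54) = 42 - 648/13 = -102/13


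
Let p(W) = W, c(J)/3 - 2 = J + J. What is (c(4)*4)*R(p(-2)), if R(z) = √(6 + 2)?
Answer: 240*√2 ≈ 339.41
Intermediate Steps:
c(J) = 6 + 6*J (c(J) = 6 + 3*(J + J) = 6 + 3*(2*J) = 6 + 6*J)
R(z) = 2*√2 (R(z) = √8 = 2*√2)
(c(4)*4)*R(p(-2)) = ((6 + 6*4)*4)*(2*√2) = ((6 + 24)*4)*(2*√2) = (30*4)*(2*√2) = 120*(2*√2) = 240*√2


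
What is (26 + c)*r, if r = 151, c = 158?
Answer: 27784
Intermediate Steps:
(26 + c)*r = (26 + 158)*151 = 184*151 = 27784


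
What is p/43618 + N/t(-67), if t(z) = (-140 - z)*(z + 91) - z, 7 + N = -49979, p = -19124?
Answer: 1074032704/36748165 ≈ 29.227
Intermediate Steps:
N = -49986 (N = -7 - 49979 = -49986)
t(z) = -z + (-140 - z)*(91 + z) (t(z) = (-140 - z)*(91 + z) - z = -z + (-140 - z)*(91 + z))
p/43618 + N/t(-67) = -19124/43618 - 49986/(-12740 - 1*(-67)² - 232*(-67)) = -19124*1/43618 - 49986/(-12740 - 1*4489 + 15544) = -9562/21809 - 49986/(-12740 - 4489 + 15544) = -9562/21809 - 49986/(-1685) = -9562/21809 - 49986*(-1/1685) = -9562/21809 + 49986/1685 = 1074032704/36748165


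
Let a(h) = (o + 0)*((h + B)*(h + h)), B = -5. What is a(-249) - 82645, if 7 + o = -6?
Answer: -1727041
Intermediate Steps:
o = -13 (o = -7 - 6 = -13)
a(h) = -26*h*(-5 + h) (a(h) = (-13 + 0)*((h - 5)*(h + h)) = -13*(-5 + h)*2*h = -26*h*(-5 + h))
a(-249) - 82645 = 26*(-249)*(5 - 1*(-249)) - 82645 = 26*(-249)*(5 + 249) - 82645 = 26*(-249)*254 - 82645 = -1644396 - 82645 = -1727041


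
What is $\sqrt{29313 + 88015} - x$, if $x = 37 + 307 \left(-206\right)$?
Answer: $63205 + 4 \sqrt{7333} \approx 63548.0$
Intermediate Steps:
$x = -63205$ ($x = 37 - 63242 = -63205$)
$\sqrt{29313 + 88015} - x = \sqrt{29313 + 88015} - -63205 = \sqrt{117328} + 63205 = 4 \sqrt{7333} + 63205 = 63205 + 4 \sqrt{7333}$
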